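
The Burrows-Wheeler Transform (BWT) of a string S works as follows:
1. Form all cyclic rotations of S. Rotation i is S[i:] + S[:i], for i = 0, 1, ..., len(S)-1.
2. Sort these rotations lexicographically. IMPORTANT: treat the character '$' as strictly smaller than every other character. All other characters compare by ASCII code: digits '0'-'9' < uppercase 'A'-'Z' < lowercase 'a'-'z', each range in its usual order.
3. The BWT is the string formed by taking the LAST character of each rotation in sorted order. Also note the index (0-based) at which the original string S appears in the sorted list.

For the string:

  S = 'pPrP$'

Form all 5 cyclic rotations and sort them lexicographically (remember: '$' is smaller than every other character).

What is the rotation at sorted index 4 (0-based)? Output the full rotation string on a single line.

Answer: rP$pP

Derivation:
All 5 rotations (rotation i = S[i:]+S[:i]):
  rot[0] = pPrP$
  rot[1] = PrP$p
  rot[2] = rP$pP
  rot[3] = P$pPr
  rot[4] = $pPrP
Sorted (with $ < everything):
  sorted[0] = $pPrP
  sorted[1] = P$pPr
  sorted[2] = PrP$p
  sorted[3] = pPrP$
  sorted[4] = rP$pP
sorted[4] = rP$pP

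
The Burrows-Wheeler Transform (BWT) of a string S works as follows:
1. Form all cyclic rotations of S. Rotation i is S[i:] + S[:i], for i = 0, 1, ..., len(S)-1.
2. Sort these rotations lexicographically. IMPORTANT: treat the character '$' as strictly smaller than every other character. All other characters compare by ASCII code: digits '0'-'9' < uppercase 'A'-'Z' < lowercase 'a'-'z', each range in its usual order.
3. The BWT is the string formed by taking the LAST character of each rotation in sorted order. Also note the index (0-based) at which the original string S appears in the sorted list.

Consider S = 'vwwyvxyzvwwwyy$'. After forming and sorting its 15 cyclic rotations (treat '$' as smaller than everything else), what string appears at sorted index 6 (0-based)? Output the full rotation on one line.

Answer: wwyy$vwwyvxyzvw

Derivation:
All 15 rotations (rotation i = S[i:]+S[:i]):
  rot[0] = vwwyvxyzvwwwyy$
  rot[1] = wwyvxyzvwwwyy$v
  rot[2] = wyvxyzvwwwyy$vw
  rot[3] = yvxyzvwwwyy$vww
  rot[4] = vxyzvwwwyy$vwwy
  rot[5] = xyzvwwwyy$vwwyv
  rot[6] = yzvwwwyy$vwwyvx
  rot[7] = zvwwwyy$vwwyvxy
  rot[8] = vwwwyy$vwwyvxyz
  rot[9] = wwwyy$vwwyvxyzv
  rot[10] = wwyy$vwwyvxyzvw
  rot[11] = wyy$vwwyvxyzvww
  rot[12] = yy$vwwyvxyzvwww
  rot[13] = y$vwwyvxyzvwwwy
  rot[14] = $vwwyvxyzvwwwyy
Sorted (with $ < everything):
  sorted[0] = $vwwyvxyzvwwwyy
  sorted[1] = vwwwyy$vwwyvxyz
  sorted[2] = vwwyvxyzvwwwyy$
  sorted[3] = vxyzvwwwyy$vwwy
  sorted[4] = wwwyy$vwwyvxyzv
  sorted[5] = wwyvxyzvwwwyy$v
  sorted[6] = wwyy$vwwyvxyzvw
  sorted[7] = wyvxyzvwwwyy$vw
  sorted[8] = wyy$vwwyvxyzvww
  sorted[9] = xyzvwwwyy$vwwyv
  sorted[10] = y$vwwyvxyzvwwwy
  sorted[11] = yvxyzvwwwyy$vww
  sorted[12] = yy$vwwyvxyzvwww
  sorted[13] = yzvwwwyy$vwwyvx
  sorted[14] = zvwwwyy$vwwyvxy
sorted[6] = wwyy$vwwyvxyzvw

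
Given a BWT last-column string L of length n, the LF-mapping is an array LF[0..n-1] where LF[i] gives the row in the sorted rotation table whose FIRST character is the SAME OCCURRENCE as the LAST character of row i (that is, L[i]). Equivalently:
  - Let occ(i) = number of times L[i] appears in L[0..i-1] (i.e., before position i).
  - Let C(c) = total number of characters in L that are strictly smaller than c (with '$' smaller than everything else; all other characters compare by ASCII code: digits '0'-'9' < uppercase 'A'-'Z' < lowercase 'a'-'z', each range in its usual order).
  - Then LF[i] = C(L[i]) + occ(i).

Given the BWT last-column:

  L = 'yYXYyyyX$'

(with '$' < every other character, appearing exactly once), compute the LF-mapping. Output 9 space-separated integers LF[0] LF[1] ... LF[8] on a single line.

Char counts: '$':1, 'X':2, 'Y':2, 'y':4
C (first-col start): C('$')=0, C('X')=1, C('Y')=3, C('y')=5
L[0]='y': occ=0, LF[0]=C('y')+0=5+0=5
L[1]='Y': occ=0, LF[1]=C('Y')+0=3+0=3
L[2]='X': occ=0, LF[2]=C('X')+0=1+0=1
L[3]='Y': occ=1, LF[3]=C('Y')+1=3+1=4
L[4]='y': occ=1, LF[4]=C('y')+1=5+1=6
L[5]='y': occ=2, LF[5]=C('y')+2=5+2=7
L[6]='y': occ=3, LF[6]=C('y')+3=5+3=8
L[7]='X': occ=1, LF[7]=C('X')+1=1+1=2
L[8]='$': occ=0, LF[8]=C('$')+0=0+0=0

Answer: 5 3 1 4 6 7 8 2 0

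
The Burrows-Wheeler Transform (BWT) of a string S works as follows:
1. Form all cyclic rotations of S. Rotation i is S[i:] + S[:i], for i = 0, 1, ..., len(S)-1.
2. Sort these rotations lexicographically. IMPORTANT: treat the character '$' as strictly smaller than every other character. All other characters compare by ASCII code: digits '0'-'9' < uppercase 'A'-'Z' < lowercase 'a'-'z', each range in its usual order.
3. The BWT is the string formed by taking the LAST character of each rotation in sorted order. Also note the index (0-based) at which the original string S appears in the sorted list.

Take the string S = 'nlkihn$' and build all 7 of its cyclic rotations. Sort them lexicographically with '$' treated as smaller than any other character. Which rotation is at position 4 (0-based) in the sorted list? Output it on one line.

Answer: lkihn$n

Derivation:
All 7 rotations (rotation i = S[i:]+S[:i]):
  rot[0] = nlkihn$
  rot[1] = lkihn$n
  rot[2] = kihn$nl
  rot[3] = ihn$nlk
  rot[4] = hn$nlki
  rot[5] = n$nlkih
  rot[6] = $nlkihn
Sorted (with $ < everything):
  sorted[0] = $nlkihn
  sorted[1] = hn$nlki
  sorted[2] = ihn$nlk
  sorted[3] = kihn$nl
  sorted[4] = lkihn$n
  sorted[5] = n$nlkih
  sorted[6] = nlkihn$
sorted[4] = lkihn$n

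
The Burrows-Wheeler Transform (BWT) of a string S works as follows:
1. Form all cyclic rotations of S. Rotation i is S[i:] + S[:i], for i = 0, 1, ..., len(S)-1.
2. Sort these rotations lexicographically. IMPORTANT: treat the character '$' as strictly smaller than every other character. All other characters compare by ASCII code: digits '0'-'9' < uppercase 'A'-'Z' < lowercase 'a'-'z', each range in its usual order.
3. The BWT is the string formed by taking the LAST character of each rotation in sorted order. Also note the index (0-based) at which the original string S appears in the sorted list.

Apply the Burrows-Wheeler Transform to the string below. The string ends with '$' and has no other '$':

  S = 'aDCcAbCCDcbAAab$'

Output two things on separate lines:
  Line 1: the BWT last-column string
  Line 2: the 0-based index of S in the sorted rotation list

All 16 rotations (rotation i = S[i:]+S[:i]):
  rot[0] = aDCcAbCCDcbAAab$
  rot[1] = DCcAbCCDcbAAab$a
  rot[2] = CcAbCCDcbAAab$aD
  rot[3] = cAbCCDcbAAab$aDC
  rot[4] = AbCCDcbAAab$aDCc
  rot[5] = bCCDcbAAab$aDCcA
  rot[6] = CCDcbAAab$aDCcAb
  rot[7] = CDcbAAab$aDCcAbC
  rot[8] = DcbAAab$aDCcAbCC
  rot[9] = cbAAab$aDCcAbCCD
  rot[10] = bAAab$aDCcAbCCDc
  rot[11] = AAab$aDCcAbCCDcb
  rot[12] = Aab$aDCcAbCCDcbA
  rot[13] = ab$aDCcAbCCDcbAA
  rot[14] = b$aDCcAbCCDcbAAa
  rot[15] = $aDCcAbCCDcbAAab
Sorted (with $ < everything):
  sorted[0] = $aDCcAbCCDcbAAab  (last char: 'b')
  sorted[1] = AAab$aDCcAbCCDcb  (last char: 'b')
  sorted[2] = Aab$aDCcAbCCDcbA  (last char: 'A')
  sorted[3] = AbCCDcbAAab$aDCc  (last char: 'c')
  sorted[4] = CCDcbAAab$aDCcAb  (last char: 'b')
  sorted[5] = CDcbAAab$aDCcAbC  (last char: 'C')
  sorted[6] = CcAbCCDcbAAab$aD  (last char: 'D')
  sorted[7] = DCcAbCCDcbAAab$a  (last char: 'a')
  sorted[8] = DcbAAab$aDCcAbCC  (last char: 'C')
  sorted[9] = aDCcAbCCDcbAAab$  (last char: '$')
  sorted[10] = ab$aDCcAbCCDcbAA  (last char: 'A')
  sorted[11] = b$aDCcAbCCDcbAAa  (last char: 'a')
  sorted[12] = bAAab$aDCcAbCCDc  (last char: 'c')
  sorted[13] = bCCDcbAAab$aDCcA  (last char: 'A')
  sorted[14] = cAbCCDcbAAab$aDC  (last char: 'C')
  sorted[15] = cbAAab$aDCcAbCCD  (last char: 'D')
Last column: bbAcbCDaC$AacACD
Original string S is at sorted index 9

Answer: bbAcbCDaC$AacACD
9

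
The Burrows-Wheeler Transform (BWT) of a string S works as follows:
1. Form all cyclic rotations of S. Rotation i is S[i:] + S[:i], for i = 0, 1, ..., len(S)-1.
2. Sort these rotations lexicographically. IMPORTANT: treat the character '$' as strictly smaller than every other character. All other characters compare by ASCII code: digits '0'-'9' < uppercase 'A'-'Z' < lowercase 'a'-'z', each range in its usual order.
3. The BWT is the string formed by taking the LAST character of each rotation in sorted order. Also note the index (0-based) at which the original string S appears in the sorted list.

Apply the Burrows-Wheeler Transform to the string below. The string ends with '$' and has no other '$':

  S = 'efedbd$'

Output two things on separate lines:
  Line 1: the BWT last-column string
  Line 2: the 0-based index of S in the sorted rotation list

All 7 rotations (rotation i = S[i:]+S[:i]):
  rot[0] = efedbd$
  rot[1] = fedbd$e
  rot[2] = edbd$ef
  rot[3] = dbd$efe
  rot[4] = bd$efed
  rot[5] = d$efedb
  rot[6] = $efedbd
Sorted (with $ < everything):
  sorted[0] = $efedbd  (last char: 'd')
  sorted[1] = bd$efed  (last char: 'd')
  sorted[2] = d$efedb  (last char: 'b')
  sorted[3] = dbd$efe  (last char: 'e')
  sorted[4] = edbd$ef  (last char: 'f')
  sorted[5] = efedbd$  (last char: '$')
  sorted[6] = fedbd$e  (last char: 'e')
Last column: ddbef$e
Original string S is at sorted index 5

Answer: ddbef$e
5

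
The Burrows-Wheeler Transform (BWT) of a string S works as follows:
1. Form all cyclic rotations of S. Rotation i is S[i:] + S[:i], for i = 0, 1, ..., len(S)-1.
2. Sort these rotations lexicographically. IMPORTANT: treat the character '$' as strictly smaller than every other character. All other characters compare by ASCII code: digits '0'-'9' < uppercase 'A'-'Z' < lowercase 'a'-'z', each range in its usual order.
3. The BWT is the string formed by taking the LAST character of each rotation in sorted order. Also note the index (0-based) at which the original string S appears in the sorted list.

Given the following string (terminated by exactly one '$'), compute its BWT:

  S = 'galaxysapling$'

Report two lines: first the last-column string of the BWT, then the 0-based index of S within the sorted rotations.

All 14 rotations (rotation i = S[i:]+S[:i]):
  rot[0] = galaxysapling$
  rot[1] = alaxysapling$g
  rot[2] = laxysapling$ga
  rot[3] = axysapling$gal
  rot[4] = xysapling$gala
  rot[5] = ysapling$galax
  rot[6] = sapling$galaxy
  rot[7] = apling$galaxys
  rot[8] = pling$galaxysa
  rot[9] = ling$galaxysap
  rot[10] = ing$galaxysapl
  rot[11] = ng$galaxysapli
  rot[12] = g$galaxysaplin
  rot[13] = $galaxysapling
Sorted (with $ < everything):
  sorted[0] = $galaxysapling  (last char: 'g')
  sorted[1] = alaxysapling$g  (last char: 'g')
  sorted[2] = apling$galaxys  (last char: 's')
  sorted[3] = axysapling$gal  (last char: 'l')
  sorted[4] = g$galaxysaplin  (last char: 'n')
  sorted[5] = galaxysapling$  (last char: '$')
  sorted[6] = ing$galaxysapl  (last char: 'l')
  sorted[7] = laxysapling$ga  (last char: 'a')
  sorted[8] = ling$galaxysap  (last char: 'p')
  sorted[9] = ng$galaxysapli  (last char: 'i')
  sorted[10] = pling$galaxysa  (last char: 'a')
  sorted[11] = sapling$galaxy  (last char: 'y')
  sorted[12] = xysapling$gala  (last char: 'a')
  sorted[13] = ysapling$galax  (last char: 'x')
Last column: ggsln$lapiayax
Original string S is at sorted index 5

Answer: ggsln$lapiayax
5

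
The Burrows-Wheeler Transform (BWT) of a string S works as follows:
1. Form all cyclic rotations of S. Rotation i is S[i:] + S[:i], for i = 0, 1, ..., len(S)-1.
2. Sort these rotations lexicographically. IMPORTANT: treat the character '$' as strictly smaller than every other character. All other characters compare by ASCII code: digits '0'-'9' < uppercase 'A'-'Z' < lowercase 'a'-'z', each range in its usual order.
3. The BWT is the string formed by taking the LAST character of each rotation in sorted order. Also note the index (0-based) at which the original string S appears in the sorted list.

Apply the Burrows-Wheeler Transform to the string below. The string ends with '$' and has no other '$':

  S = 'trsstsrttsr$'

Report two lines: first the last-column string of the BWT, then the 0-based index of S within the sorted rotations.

All 12 rotations (rotation i = S[i:]+S[:i]):
  rot[0] = trsstsrttsr$
  rot[1] = rsstsrttsr$t
  rot[2] = sstsrttsr$tr
  rot[3] = stsrttsr$trs
  rot[4] = tsrttsr$trss
  rot[5] = srttsr$trsst
  rot[6] = rttsr$trssts
  rot[7] = ttsr$trsstsr
  rot[8] = tsr$trsstsrt
  rot[9] = sr$trsstsrtt
  rot[10] = r$trsstsrtts
  rot[11] = $trsstsrttsr
Sorted (with $ < everything):
  sorted[0] = $trsstsrttsr  (last char: 'r')
  sorted[1] = r$trsstsrtts  (last char: 's')
  sorted[2] = rsstsrttsr$t  (last char: 't')
  sorted[3] = rttsr$trssts  (last char: 's')
  sorted[4] = sr$trsstsrtt  (last char: 't')
  sorted[5] = srttsr$trsst  (last char: 't')
  sorted[6] = sstsrttsr$tr  (last char: 'r')
  sorted[7] = stsrttsr$trs  (last char: 's')
  sorted[8] = trsstsrttsr$  (last char: '$')
  sorted[9] = tsr$trsstsrt  (last char: 't')
  sorted[10] = tsrttsr$trss  (last char: 's')
  sorted[11] = ttsr$trsstsr  (last char: 'r')
Last column: rststtrs$tsr
Original string S is at sorted index 8

Answer: rststtrs$tsr
8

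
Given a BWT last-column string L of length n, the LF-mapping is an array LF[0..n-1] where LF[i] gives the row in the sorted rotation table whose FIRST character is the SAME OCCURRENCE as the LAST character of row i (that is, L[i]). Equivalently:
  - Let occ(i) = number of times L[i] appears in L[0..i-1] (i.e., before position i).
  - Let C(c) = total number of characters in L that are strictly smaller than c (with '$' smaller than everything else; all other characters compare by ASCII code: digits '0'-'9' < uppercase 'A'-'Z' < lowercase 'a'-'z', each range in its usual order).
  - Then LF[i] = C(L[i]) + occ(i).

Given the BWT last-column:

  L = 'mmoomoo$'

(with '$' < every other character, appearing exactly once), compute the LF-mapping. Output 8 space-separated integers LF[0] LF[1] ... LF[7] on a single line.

Answer: 1 2 4 5 3 6 7 0

Derivation:
Char counts: '$':1, 'm':3, 'o':4
C (first-col start): C('$')=0, C('m')=1, C('o')=4
L[0]='m': occ=0, LF[0]=C('m')+0=1+0=1
L[1]='m': occ=1, LF[1]=C('m')+1=1+1=2
L[2]='o': occ=0, LF[2]=C('o')+0=4+0=4
L[3]='o': occ=1, LF[3]=C('o')+1=4+1=5
L[4]='m': occ=2, LF[4]=C('m')+2=1+2=3
L[5]='o': occ=2, LF[5]=C('o')+2=4+2=6
L[6]='o': occ=3, LF[6]=C('o')+3=4+3=7
L[7]='$': occ=0, LF[7]=C('$')+0=0+0=0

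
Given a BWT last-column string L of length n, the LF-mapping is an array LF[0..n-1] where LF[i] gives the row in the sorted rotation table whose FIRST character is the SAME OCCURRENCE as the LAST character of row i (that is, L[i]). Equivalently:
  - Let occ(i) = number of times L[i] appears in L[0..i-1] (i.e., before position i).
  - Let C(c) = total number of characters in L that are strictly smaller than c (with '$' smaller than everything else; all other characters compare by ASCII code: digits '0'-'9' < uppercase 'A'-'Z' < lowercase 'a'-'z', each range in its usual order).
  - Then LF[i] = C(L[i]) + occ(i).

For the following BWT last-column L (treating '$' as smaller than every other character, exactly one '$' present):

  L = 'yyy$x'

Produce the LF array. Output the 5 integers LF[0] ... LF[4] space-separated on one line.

Char counts: '$':1, 'x':1, 'y':3
C (first-col start): C('$')=0, C('x')=1, C('y')=2
L[0]='y': occ=0, LF[0]=C('y')+0=2+0=2
L[1]='y': occ=1, LF[1]=C('y')+1=2+1=3
L[2]='y': occ=2, LF[2]=C('y')+2=2+2=4
L[3]='$': occ=0, LF[3]=C('$')+0=0+0=0
L[4]='x': occ=0, LF[4]=C('x')+0=1+0=1

Answer: 2 3 4 0 1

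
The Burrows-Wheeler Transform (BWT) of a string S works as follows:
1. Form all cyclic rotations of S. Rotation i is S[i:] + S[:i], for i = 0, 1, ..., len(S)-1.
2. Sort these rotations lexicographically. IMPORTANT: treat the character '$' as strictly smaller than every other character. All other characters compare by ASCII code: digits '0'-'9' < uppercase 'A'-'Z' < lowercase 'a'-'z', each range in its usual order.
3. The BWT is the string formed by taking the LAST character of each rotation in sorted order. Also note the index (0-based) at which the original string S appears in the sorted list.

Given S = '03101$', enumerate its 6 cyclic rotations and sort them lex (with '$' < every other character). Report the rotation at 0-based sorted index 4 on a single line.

All 6 rotations (rotation i = S[i:]+S[:i]):
  rot[0] = 03101$
  rot[1] = 3101$0
  rot[2] = 101$03
  rot[3] = 01$031
  rot[4] = 1$0310
  rot[5] = $03101
Sorted (with $ < everything):
  sorted[0] = $03101
  sorted[1] = 01$031
  sorted[2] = 03101$
  sorted[3] = 1$0310
  sorted[4] = 101$03
  sorted[5] = 3101$0
sorted[4] = 101$03

Answer: 101$03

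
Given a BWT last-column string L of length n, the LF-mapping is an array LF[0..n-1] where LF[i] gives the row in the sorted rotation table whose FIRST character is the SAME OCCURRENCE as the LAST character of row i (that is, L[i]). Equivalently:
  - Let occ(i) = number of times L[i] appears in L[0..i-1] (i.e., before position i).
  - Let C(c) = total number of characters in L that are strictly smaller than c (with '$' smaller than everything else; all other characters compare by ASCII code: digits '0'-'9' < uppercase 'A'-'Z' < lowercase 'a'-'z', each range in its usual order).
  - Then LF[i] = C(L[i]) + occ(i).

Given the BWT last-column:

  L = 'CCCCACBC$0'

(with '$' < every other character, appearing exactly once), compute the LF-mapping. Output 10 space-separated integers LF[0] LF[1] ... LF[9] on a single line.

Char counts: '$':1, '0':1, 'A':1, 'B':1, 'C':6
C (first-col start): C('$')=0, C('0')=1, C('A')=2, C('B')=3, C('C')=4
L[0]='C': occ=0, LF[0]=C('C')+0=4+0=4
L[1]='C': occ=1, LF[1]=C('C')+1=4+1=5
L[2]='C': occ=2, LF[2]=C('C')+2=4+2=6
L[3]='C': occ=3, LF[3]=C('C')+3=4+3=7
L[4]='A': occ=0, LF[4]=C('A')+0=2+0=2
L[5]='C': occ=4, LF[5]=C('C')+4=4+4=8
L[6]='B': occ=0, LF[6]=C('B')+0=3+0=3
L[7]='C': occ=5, LF[7]=C('C')+5=4+5=9
L[8]='$': occ=0, LF[8]=C('$')+0=0+0=0
L[9]='0': occ=0, LF[9]=C('0')+0=1+0=1

Answer: 4 5 6 7 2 8 3 9 0 1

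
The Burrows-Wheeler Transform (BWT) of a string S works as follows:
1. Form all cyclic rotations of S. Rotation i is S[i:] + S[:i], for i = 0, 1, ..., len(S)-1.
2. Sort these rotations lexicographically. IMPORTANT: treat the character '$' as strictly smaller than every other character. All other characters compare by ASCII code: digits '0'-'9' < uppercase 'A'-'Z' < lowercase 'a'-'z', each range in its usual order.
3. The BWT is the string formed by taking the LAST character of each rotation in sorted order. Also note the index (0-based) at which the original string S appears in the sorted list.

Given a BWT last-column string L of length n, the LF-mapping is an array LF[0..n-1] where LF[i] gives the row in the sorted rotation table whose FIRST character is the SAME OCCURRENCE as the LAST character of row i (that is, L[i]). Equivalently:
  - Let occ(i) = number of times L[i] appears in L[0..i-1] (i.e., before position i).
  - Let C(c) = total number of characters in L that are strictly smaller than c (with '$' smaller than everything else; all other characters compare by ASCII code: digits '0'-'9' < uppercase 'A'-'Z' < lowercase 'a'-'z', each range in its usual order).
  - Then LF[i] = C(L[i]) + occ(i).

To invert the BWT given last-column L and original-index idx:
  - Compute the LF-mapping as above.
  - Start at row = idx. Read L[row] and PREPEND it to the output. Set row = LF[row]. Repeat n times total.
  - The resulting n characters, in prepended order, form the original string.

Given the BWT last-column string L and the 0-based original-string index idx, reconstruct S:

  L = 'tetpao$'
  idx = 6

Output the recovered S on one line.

Answer: teapot$

Derivation:
LF mapping: 5 2 6 4 1 3 0
Walk LF starting at row 6, prepending L[row]:
  step 1: row=6, L[6]='$', prepend. Next row=LF[6]=0
  step 2: row=0, L[0]='t', prepend. Next row=LF[0]=5
  step 3: row=5, L[5]='o', prepend. Next row=LF[5]=3
  step 4: row=3, L[3]='p', prepend. Next row=LF[3]=4
  step 5: row=4, L[4]='a', prepend. Next row=LF[4]=1
  step 6: row=1, L[1]='e', prepend. Next row=LF[1]=2
  step 7: row=2, L[2]='t', prepend. Next row=LF[2]=6
Reversed output: teapot$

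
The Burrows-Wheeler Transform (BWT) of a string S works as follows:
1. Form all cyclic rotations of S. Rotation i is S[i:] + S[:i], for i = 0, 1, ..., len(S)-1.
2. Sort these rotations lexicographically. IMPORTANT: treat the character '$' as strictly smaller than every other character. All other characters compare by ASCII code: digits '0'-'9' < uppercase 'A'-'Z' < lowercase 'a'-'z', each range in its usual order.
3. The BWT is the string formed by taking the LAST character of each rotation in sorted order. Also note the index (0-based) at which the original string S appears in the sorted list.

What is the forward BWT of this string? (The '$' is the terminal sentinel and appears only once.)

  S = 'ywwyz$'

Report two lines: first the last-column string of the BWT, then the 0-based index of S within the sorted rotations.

Answer: zyw$wy
3

Derivation:
All 6 rotations (rotation i = S[i:]+S[:i]):
  rot[0] = ywwyz$
  rot[1] = wwyz$y
  rot[2] = wyz$yw
  rot[3] = yz$yww
  rot[4] = z$ywwy
  rot[5] = $ywwyz
Sorted (with $ < everything):
  sorted[0] = $ywwyz  (last char: 'z')
  sorted[1] = wwyz$y  (last char: 'y')
  sorted[2] = wyz$yw  (last char: 'w')
  sorted[3] = ywwyz$  (last char: '$')
  sorted[4] = yz$yww  (last char: 'w')
  sorted[5] = z$ywwy  (last char: 'y')
Last column: zyw$wy
Original string S is at sorted index 3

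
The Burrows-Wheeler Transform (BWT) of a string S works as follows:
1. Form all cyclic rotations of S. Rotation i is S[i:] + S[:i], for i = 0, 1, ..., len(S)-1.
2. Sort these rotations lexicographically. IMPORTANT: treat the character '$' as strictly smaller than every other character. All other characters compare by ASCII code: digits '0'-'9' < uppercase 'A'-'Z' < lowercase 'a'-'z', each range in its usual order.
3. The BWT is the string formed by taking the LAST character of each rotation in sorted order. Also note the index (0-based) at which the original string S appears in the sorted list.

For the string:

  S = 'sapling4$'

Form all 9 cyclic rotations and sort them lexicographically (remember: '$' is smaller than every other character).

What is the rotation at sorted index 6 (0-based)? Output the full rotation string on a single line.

All 9 rotations (rotation i = S[i:]+S[:i]):
  rot[0] = sapling4$
  rot[1] = apling4$s
  rot[2] = pling4$sa
  rot[3] = ling4$sap
  rot[4] = ing4$sapl
  rot[5] = ng4$sapli
  rot[6] = g4$saplin
  rot[7] = 4$sapling
  rot[8] = $sapling4
Sorted (with $ < everything):
  sorted[0] = $sapling4
  sorted[1] = 4$sapling
  sorted[2] = apling4$s
  sorted[3] = g4$saplin
  sorted[4] = ing4$sapl
  sorted[5] = ling4$sap
  sorted[6] = ng4$sapli
  sorted[7] = pling4$sa
  sorted[8] = sapling4$
sorted[6] = ng4$sapli

Answer: ng4$sapli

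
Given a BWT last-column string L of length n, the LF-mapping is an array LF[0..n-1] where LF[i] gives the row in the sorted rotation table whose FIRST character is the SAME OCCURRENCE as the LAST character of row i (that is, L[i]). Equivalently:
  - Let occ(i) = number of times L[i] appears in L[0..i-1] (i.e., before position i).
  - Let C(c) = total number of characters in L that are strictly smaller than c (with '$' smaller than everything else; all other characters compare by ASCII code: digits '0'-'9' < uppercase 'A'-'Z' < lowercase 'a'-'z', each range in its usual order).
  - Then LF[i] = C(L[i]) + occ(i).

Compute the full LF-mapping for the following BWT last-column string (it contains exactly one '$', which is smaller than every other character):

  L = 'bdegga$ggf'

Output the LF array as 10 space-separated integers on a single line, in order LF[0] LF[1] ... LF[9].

Answer: 2 3 4 6 7 1 0 8 9 5

Derivation:
Char counts: '$':1, 'a':1, 'b':1, 'd':1, 'e':1, 'f':1, 'g':4
C (first-col start): C('$')=0, C('a')=1, C('b')=2, C('d')=3, C('e')=4, C('f')=5, C('g')=6
L[0]='b': occ=0, LF[0]=C('b')+0=2+0=2
L[1]='d': occ=0, LF[1]=C('d')+0=3+0=3
L[2]='e': occ=0, LF[2]=C('e')+0=4+0=4
L[3]='g': occ=0, LF[3]=C('g')+0=6+0=6
L[4]='g': occ=1, LF[4]=C('g')+1=6+1=7
L[5]='a': occ=0, LF[5]=C('a')+0=1+0=1
L[6]='$': occ=0, LF[6]=C('$')+0=0+0=0
L[7]='g': occ=2, LF[7]=C('g')+2=6+2=8
L[8]='g': occ=3, LF[8]=C('g')+3=6+3=9
L[9]='f': occ=0, LF[9]=C('f')+0=5+0=5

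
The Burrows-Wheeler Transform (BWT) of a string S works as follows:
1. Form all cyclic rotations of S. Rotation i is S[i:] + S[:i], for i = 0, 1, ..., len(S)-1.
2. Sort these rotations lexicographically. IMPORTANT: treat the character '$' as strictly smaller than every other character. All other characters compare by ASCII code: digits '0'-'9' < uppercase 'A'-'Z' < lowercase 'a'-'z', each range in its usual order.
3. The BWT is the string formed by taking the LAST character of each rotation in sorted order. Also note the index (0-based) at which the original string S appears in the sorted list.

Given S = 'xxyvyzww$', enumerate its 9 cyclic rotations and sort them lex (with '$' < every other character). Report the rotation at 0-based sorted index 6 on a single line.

All 9 rotations (rotation i = S[i:]+S[:i]):
  rot[0] = xxyvyzww$
  rot[1] = xyvyzww$x
  rot[2] = yvyzww$xx
  rot[3] = vyzww$xxy
  rot[4] = yzww$xxyv
  rot[5] = zww$xxyvy
  rot[6] = ww$xxyvyz
  rot[7] = w$xxyvyzw
  rot[8] = $xxyvyzww
Sorted (with $ < everything):
  sorted[0] = $xxyvyzww
  sorted[1] = vyzww$xxy
  sorted[2] = w$xxyvyzw
  sorted[3] = ww$xxyvyz
  sorted[4] = xxyvyzww$
  sorted[5] = xyvyzww$x
  sorted[6] = yvyzww$xx
  sorted[7] = yzww$xxyv
  sorted[8] = zww$xxyvy
sorted[6] = yvyzww$xx

Answer: yvyzww$xx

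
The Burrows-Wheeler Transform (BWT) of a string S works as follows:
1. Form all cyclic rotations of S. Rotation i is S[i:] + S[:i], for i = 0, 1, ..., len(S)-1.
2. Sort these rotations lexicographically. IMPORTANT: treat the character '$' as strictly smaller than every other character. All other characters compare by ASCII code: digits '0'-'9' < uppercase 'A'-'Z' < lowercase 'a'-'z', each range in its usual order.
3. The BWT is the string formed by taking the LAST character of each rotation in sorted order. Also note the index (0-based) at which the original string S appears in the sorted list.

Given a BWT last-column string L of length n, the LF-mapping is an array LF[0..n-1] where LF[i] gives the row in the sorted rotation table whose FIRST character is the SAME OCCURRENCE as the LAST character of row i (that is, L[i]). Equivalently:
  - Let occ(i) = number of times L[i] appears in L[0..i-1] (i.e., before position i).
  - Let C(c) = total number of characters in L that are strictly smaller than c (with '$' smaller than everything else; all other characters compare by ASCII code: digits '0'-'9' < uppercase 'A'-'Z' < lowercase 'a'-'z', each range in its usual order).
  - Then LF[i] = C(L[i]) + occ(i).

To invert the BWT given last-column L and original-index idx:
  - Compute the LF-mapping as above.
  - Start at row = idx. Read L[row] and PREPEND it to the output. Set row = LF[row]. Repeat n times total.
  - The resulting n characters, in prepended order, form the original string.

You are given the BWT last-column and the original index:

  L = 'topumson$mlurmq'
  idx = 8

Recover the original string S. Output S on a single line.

LF mapping: 12 6 8 13 2 11 7 5 0 3 1 14 10 4 9
Walk LF starting at row 8, prepending L[row]:
  step 1: row=8, L[8]='$', prepend. Next row=LF[8]=0
  step 2: row=0, L[0]='t', prepend. Next row=LF[0]=12
  step 3: row=12, L[12]='r', prepend. Next row=LF[12]=10
  step 4: row=10, L[10]='l', prepend. Next row=LF[10]=1
  step 5: row=1, L[1]='o', prepend. Next row=LF[1]=6
  step 6: row=6, L[6]='o', prepend. Next row=LF[6]=7
  step 7: row=7, L[7]='n', prepend. Next row=LF[7]=5
  step 8: row=5, L[5]='s', prepend. Next row=LF[5]=11
  step 9: row=11, L[11]='u', prepend. Next row=LF[11]=14
  step 10: row=14, L[14]='q', prepend. Next row=LF[14]=9
  step 11: row=9, L[9]='m', prepend. Next row=LF[9]=3
  step 12: row=3, L[3]='u', prepend. Next row=LF[3]=13
  step 13: row=13, L[13]='m', prepend. Next row=LF[13]=4
  step 14: row=4, L[4]='m', prepend. Next row=LF[4]=2
  step 15: row=2, L[2]='p', prepend. Next row=LF[2]=8
Reversed output: pmmumqusnoolrt$

Answer: pmmumqusnoolrt$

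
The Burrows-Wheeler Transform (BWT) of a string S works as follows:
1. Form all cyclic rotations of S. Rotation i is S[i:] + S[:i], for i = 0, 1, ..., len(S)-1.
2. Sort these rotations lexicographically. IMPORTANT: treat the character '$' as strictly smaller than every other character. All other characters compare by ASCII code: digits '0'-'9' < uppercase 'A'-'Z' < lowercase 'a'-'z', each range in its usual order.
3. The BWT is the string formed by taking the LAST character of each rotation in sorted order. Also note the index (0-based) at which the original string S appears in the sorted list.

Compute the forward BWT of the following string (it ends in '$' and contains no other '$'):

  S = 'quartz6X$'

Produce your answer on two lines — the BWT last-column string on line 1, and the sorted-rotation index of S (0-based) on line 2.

All 9 rotations (rotation i = S[i:]+S[:i]):
  rot[0] = quartz6X$
  rot[1] = uartz6X$q
  rot[2] = artz6X$qu
  rot[3] = rtz6X$qua
  rot[4] = tz6X$quar
  rot[5] = z6X$quart
  rot[6] = 6X$quartz
  rot[7] = X$quartz6
  rot[8] = $quartz6X
Sorted (with $ < everything):
  sorted[0] = $quartz6X  (last char: 'X')
  sorted[1] = 6X$quartz  (last char: 'z')
  sorted[2] = X$quartz6  (last char: '6')
  sorted[3] = artz6X$qu  (last char: 'u')
  sorted[4] = quartz6X$  (last char: '$')
  sorted[5] = rtz6X$qua  (last char: 'a')
  sorted[6] = tz6X$quar  (last char: 'r')
  sorted[7] = uartz6X$q  (last char: 'q')
  sorted[8] = z6X$quart  (last char: 't')
Last column: Xz6u$arqt
Original string S is at sorted index 4

Answer: Xz6u$arqt
4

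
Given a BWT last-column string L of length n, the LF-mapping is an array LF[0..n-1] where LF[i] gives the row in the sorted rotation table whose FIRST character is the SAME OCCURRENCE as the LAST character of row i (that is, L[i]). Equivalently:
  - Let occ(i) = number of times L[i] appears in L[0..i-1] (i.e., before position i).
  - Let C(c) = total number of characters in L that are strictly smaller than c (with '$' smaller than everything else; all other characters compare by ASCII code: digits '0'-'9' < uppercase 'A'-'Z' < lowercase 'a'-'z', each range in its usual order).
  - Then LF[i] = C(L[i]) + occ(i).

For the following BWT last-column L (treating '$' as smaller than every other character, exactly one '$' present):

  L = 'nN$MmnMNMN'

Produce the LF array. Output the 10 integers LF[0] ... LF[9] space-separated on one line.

Answer: 8 4 0 1 7 9 2 5 3 6

Derivation:
Char counts: '$':1, 'M':3, 'N':3, 'm':1, 'n':2
C (first-col start): C('$')=0, C('M')=1, C('N')=4, C('m')=7, C('n')=8
L[0]='n': occ=0, LF[0]=C('n')+0=8+0=8
L[1]='N': occ=0, LF[1]=C('N')+0=4+0=4
L[2]='$': occ=0, LF[2]=C('$')+0=0+0=0
L[3]='M': occ=0, LF[3]=C('M')+0=1+0=1
L[4]='m': occ=0, LF[4]=C('m')+0=7+0=7
L[5]='n': occ=1, LF[5]=C('n')+1=8+1=9
L[6]='M': occ=1, LF[6]=C('M')+1=1+1=2
L[7]='N': occ=1, LF[7]=C('N')+1=4+1=5
L[8]='M': occ=2, LF[8]=C('M')+2=1+2=3
L[9]='N': occ=2, LF[9]=C('N')+2=4+2=6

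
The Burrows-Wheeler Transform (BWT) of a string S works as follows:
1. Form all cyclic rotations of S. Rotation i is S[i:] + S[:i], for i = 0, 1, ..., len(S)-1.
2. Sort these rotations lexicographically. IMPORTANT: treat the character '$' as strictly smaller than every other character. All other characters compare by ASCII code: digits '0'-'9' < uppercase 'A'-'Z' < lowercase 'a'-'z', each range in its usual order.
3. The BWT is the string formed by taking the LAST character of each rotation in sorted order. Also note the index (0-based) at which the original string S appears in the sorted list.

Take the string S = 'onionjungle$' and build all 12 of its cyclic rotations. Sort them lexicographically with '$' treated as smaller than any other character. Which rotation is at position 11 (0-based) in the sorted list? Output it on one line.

Answer: ungle$onionj

Derivation:
All 12 rotations (rotation i = S[i:]+S[:i]):
  rot[0] = onionjungle$
  rot[1] = nionjungle$o
  rot[2] = ionjungle$on
  rot[3] = onjungle$oni
  rot[4] = njungle$onio
  rot[5] = jungle$onion
  rot[6] = ungle$onionj
  rot[7] = ngle$onionju
  rot[8] = gle$onionjun
  rot[9] = le$onionjung
  rot[10] = e$onionjungl
  rot[11] = $onionjungle
Sorted (with $ < everything):
  sorted[0] = $onionjungle
  sorted[1] = e$onionjungl
  sorted[2] = gle$onionjun
  sorted[3] = ionjungle$on
  sorted[4] = jungle$onion
  sorted[5] = le$onionjung
  sorted[6] = ngle$onionju
  sorted[7] = nionjungle$o
  sorted[8] = njungle$onio
  sorted[9] = onionjungle$
  sorted[10] = onjungle$oni
  sorted[11] = ungle$onionj
sorted[11] = ungle$onionj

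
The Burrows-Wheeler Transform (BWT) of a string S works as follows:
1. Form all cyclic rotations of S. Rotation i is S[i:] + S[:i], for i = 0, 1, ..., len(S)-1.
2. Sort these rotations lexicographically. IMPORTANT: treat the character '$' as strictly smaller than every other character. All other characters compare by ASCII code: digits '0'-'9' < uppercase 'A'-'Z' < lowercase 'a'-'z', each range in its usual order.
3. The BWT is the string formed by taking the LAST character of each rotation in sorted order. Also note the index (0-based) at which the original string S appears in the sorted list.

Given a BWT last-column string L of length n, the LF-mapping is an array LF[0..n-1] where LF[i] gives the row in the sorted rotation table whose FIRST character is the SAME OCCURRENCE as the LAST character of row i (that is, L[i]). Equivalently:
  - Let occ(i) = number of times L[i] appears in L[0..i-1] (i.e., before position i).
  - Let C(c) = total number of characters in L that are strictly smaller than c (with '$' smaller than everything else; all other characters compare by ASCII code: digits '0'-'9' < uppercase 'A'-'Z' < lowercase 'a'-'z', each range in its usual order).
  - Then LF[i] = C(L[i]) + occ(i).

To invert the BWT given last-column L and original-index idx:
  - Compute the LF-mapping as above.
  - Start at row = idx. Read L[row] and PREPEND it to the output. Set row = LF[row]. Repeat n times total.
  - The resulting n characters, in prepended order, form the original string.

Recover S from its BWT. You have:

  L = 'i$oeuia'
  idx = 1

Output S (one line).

LF mapping: 3 0 5 2 6 4 1
Walk LF starting at row 1, prepending L[row]:
  step 1: row=1, L[1]='$', prepend. Next row=LF[1]=0
  step 2: row=0, L[0]='i', prepend. Next row=LF[0]=3
  step 3: row=3, L[3]='e', prepend. Next row=LF[3]=2
  step 4: row=2, L[2]='o', prepend. Next row=LF[2]=5
  step 5: row=5, L[5]='i', prepend. Next row=LF[5]=4
  step 6: row=4, L[4]='u', prepend. Next row=LF[4]=6
  step 7: row=6, L[6]='a', prepend. Next row=LF[6]=1
Reversed output: auioei$

Answer: auioei$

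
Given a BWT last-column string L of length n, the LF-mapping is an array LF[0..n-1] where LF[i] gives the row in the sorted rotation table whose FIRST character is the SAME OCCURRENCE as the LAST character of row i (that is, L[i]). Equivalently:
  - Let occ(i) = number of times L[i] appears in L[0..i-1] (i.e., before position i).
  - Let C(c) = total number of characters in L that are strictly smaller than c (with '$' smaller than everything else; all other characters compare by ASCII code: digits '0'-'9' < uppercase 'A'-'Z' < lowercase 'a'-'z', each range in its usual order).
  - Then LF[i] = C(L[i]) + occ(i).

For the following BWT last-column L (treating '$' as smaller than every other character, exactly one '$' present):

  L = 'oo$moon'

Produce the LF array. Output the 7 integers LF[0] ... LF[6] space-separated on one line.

Char counts: '$':1, 'm':1, 'n':1, 'o':4
C (first-col start): C('$')=0, C('m')=1, C('n')=2, C('o')=3
L[0]='o': occ=0, LF[0]=C('o')+0=3+0=3
L[1]='o': occ=1, LF[1]=C('o')+1=3+1=4
L[2]='$': occ=0, LF[2]=C('$')+0=0+0=0
L[3]='m': occ=0, LF[3]=C('m')+0=1+0=1
L[4]='o': occ=2, LF[4]=C('o')+2=3+2=5
L[5]='o': occ=3, LF[5]=C('o')+3=3+3=6
L[6]='n': occ=0, LF[6]=C('n')+0=2+0=2

Answer: 3 4 0 1 5 6 2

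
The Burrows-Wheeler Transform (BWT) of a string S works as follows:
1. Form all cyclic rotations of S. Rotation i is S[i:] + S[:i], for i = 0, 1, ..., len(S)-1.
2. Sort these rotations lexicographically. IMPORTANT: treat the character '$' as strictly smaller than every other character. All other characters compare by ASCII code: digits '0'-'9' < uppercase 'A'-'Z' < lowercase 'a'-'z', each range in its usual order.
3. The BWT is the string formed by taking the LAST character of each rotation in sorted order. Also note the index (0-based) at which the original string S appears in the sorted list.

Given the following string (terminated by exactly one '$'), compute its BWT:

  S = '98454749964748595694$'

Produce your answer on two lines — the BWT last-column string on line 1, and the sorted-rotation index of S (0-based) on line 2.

All 21 rotations (rotation i = S[i:]+S[:i]):
  rot[0] = 98454749964748595694$
  rot[1] = 8454749964748595694$9
  rot[2] = 454749964748595694$98
  rot[3] = 54749964748595694$984
  rot[4] = 4749964748595694$9845
  rot[5] = 749964748595694$98454
  rot[6] = 49964748595694$984547
  rot[7] = 9964748595694$9845474
  rot[8] = 964748595694$98454749
  rot[9] = 64748595694$984547499
  rot[10] = 4748595694$9845474996
  rot[11] = 748595694$98454749964
  rot[12] = 48595694$984547499647
  rot[13] = 8595694$9845474996474
  rot[14] = 595694$98454749964748
  rot[15] = 95694$984547499647485
  rot[16] = 5694$9845474996474859
  rot[17] = 694$98454749964748595
  rot[18] = 94$984547499647485956
  rot[19] = 4$9845474996474859569
  rot[20] = $98454749964748595694
Sorted (with $ < everything):
  sorted[0] = $98454749964748595694  (last char: '4')
  sorted[1] = 4$9845474996474859569  (last char: '9')
  sorted[2] = 454749964748595694$98  (last char: '8')
  sorted[3] = 4748595694$9845474996  (last char: '6')
  sorted[4] = 4749964748595694$9845  (last char: '5')
  sorted[5] = 48595694$984547499647  (last char: '7')
  sorted[6] = 49964748595694$984547  (last char: '7')
  sorted[7] = 54749964748595694$984  (last char: '4')
  sorted[8] = 5694$9845474996474859  (last char: '9')
  sorted[9] = 595694$98454749964748  (last char: '8')
  sorted[10] = 64748595694$984547499  (last char: '9')
  sorted[11] = 694$98454749964748595  (last char: '5')
  sorted[12] = 748595694$98454749964  (last char: '4')
  sorted[13] = 749964748595694$98454  (last char: '4')
  sorted[14] = 8454749964748595694$9  (last char: '9')
  sorted[15] = 8595694$9845474996474  (last char: '4')
  sorted[16] = 94$984547499647485956  (last char: '6')
  sorted[17] = 95694$984547499647485  (last char: '5')
  sorted[18] = 964748595694$98454749  (last char: '9')
  sorted[19] = 98454749964748595694$  (last char: '$')
  sorted[20] = 9964748595694$9845474  (last char: '4')
Last column: 4986577498954494659$4
Original string S is at sorted index 19

Answer: 4986577498954494659$4
19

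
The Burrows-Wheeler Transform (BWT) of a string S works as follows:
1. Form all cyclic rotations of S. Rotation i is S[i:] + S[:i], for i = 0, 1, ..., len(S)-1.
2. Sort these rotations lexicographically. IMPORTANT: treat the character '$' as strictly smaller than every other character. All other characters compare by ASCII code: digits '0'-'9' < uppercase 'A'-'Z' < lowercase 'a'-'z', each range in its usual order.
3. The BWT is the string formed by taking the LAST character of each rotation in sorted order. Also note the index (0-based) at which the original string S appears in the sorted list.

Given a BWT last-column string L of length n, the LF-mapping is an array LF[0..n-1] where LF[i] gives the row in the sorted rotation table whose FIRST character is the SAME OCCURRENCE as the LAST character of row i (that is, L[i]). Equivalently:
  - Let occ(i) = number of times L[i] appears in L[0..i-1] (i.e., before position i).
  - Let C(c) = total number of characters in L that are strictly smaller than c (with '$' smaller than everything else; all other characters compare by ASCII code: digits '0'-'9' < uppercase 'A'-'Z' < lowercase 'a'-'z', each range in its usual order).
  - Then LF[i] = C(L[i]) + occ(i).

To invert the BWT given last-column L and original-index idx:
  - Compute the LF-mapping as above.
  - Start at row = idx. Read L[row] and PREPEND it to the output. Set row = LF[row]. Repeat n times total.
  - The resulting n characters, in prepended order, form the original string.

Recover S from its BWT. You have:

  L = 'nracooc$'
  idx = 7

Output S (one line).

LF mapping: 4 7 1 2 5 6 3 0
Walk LF starting at row 7, prepending L[row]:
  step 1: row=7, L[7]='$', prepend. Next row=LF[7]=0
  step 2: row=0, L[0]='n', prepend. Next row=LF[0]=4
  step 3: row=4, L[4]='o', prepend. Next row=LF[4]=5
  step 4: row=5, L[5]='o', prepend. Next row=LF[5]=6
  step 5: row=6, L[6]='c', prepend. Next row=LF[6]=3
  step 6: row=3, L[3]='c', prepend. Next row=LF[3]=2
  step 7: row=2, L[2]='a', prepend. Next row=LF[2]=1
  step 8: row=1, L[1]='r', prepend. Next row=LF[1]=7
Reversed output: raccoon$

Answer: raccoon$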